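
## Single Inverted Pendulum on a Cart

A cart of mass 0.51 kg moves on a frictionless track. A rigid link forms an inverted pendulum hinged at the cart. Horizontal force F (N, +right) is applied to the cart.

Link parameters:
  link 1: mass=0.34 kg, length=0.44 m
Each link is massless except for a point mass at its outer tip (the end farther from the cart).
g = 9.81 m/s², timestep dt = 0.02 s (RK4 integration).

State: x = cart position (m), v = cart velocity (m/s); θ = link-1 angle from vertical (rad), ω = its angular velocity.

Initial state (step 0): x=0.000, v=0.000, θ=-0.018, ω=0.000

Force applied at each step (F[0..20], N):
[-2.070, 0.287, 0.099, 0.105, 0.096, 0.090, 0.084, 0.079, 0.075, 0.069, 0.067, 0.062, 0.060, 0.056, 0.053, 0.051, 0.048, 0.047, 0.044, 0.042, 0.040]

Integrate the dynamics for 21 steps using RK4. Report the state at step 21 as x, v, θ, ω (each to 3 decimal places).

apply F[0]=-2.070 → step 1: x=-0.001, v=-0.079, θ=-0.016, ω=0.171
apply F[1]=+0.287 → step 2: x=-0.002, v=-0.066, θ=-0.013, ω=0.135
apply F[2]=+0.099 → step 3: x=-0.003, v=-0.060, θ=-0.011, ω=0.117
apply F[3]=+0.105 → step 4: x=-0.005, v=-0.055, θ=-0.009, ω=0.101
apply F[4]=+0.096 → step 5: x=-0.006, v=-0.050, θ=-0.007, ω=0.087
apply F[5]=+0.090 → step 6: x=-0.007, v=-0.046, θ=-0.005, ω=0.074
apply F[6]=+0.084 → step 7: x=-0.008, v=-0.042, θ=-0.004, ω=0.064
apply F[7]=+0.079 → step 8: x=-0.008, v=-0.038, θ=-0.002, ω=0.054
apply F[8]=+0.075 → step 9: x=-0.009, v=-0.035, θ=-0.001, ω=0.046
apply F[9]=+0.069 → step 10: x=-0.010, v=-0.032, θ=-0.001, ω=0.039
apply F[10]=+0.067 → step 11: x=-0.010, v=-0.030, θ=0.000, ω=0.033
apply F[11]=+0.062 → step 12: x=-0.011, v=-0.027, θ=0.001, ω=0.028
apply F[12]=+0.060 → step 13: x=-0.011, v=-0.025, θ=0.001, ω=0.023
apply F[13]=+0.056 → step 14: x=-0.012, v=-0.023, θ=0.002, ω=0.019
apply F[14]=+0.053 → step 15: x=-0.012, v=-0.021, θ=0.002, ω=0.016
apply F[15]=+0.051 → step 16: x=-0.013, v=-0.020, θ=0.002, ω=0.013
apply F[16]=+0.048 → step 17: x=-0.013, v=-0.018, θ=0.002, ω=0.010
apply F[17]=+0.047 → step 18: x=-0.014, v=-0.017, θ=0.003, ω=0.008
apply F[18]=+0.044 → step 19: x=-0.014, v=-0.015, θ=0.003, ω=0.006
apply F[19]=+0.042 → step 20: x=-0.014, v=-0.014, θ=0.003, ω=0.005
apply F[20]=+0.040 → step 21: x=-0.014, v=-0.013, θ=0.003, ω=0.003

Answer: x=-0.014, v=-0.013, θ=0.003, ω=0.003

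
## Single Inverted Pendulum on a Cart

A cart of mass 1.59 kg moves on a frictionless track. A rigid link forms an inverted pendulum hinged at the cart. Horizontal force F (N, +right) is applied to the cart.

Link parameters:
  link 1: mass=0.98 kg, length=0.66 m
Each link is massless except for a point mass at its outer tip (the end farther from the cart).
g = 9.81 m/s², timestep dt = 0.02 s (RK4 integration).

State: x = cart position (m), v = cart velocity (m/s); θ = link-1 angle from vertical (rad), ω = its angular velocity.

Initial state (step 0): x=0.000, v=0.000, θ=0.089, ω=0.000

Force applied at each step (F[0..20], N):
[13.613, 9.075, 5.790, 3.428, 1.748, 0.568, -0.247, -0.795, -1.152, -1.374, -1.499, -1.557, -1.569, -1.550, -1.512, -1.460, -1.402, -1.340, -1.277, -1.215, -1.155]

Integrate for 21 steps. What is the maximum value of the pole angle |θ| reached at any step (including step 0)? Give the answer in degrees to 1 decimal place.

Answer: 5.1°

Derivation:
apply F[0]=+13.613 → step 1: x=0.002, v=0.160, θ=0.087, ω=-0.215
apply F[1]=+9.075 → step 2: x=0.006, v=0.263, θ=0.081, ω=-0.346
apply F[2]=+5.790 → step 3: x=0.012, v=0.327, θ=0.074, ω=-0.419
apply F[3]=+3.428 → step 4: x=0.019, v=0.362, θ=0.065, ω=-0.451
apply F[4]=+1.748 → step 5: x=0.026, v=0.376, θ=0.056, ω=-0.456
apply F[5]=+0.568 → step 6: x=0.034, v=0.377, θ=0.047, ω=-0.442
apply F[6]=-0.247 → step 7: x=0.041, v=0.369, θ=0.038, ω=-0.417
apply F[7]=-0.795 → step 8: x=0.048, v=0.355, θ=0.030, ω=-0.385
apply F[8]=-1.152 → step 9: x=0.055, v=0.337, θ=0.023, ω=-0.351
apply F[9]=-1.374 → step 10: x=0.062, v=0.318, θ=0.016, ω=-0.315
apply F[10]=-1.499 → step 11: x=0.068, v=0.297, θ=0.010, ω=-0.280
apply F[11]=-1.557 → step 12: x=0.074, v=0.277, θ=0.005, ω=-0.247
apply F[12]=-1.569 → step 13: x=0.079, v=0.257, θ=0.000, ω=-0.216
apply F[13]=-1.550 → step 14: x=0.084, v=0.238, θ=-0.004, ω=-0.187
apply F[14]=-1.512 → step 15: x=0.088, v=0.219, θ=-0.007, ω=-0.161
apply F[15]=-1.460 → step 16: x=0.093, v=0.202, θ=-0.010, ω=-0.137
apply F[16]=-1.402 → step 17: x=0.097, v=0.186, θ=-0.013, ω=-0.116
apply F[17]=-1.340 → step 18: x=0.100, v=0.170, θ=-0.015, ω=-0.097
apply F[18]=-1.277 → step 19: x=0.103, v=0.156, θ=-0.016, ω=-0.080
apply F[19]=-1.215 → step 20: x=0.106, v=0.143, θ=-0.018, ω=-0.065
apply F[20]=-1.155 → step 21: x=0.109, v=0.131, θ=-0.019, ω=-0.052
Max |angle| over trajectory = 0.089 rad = 5.1°.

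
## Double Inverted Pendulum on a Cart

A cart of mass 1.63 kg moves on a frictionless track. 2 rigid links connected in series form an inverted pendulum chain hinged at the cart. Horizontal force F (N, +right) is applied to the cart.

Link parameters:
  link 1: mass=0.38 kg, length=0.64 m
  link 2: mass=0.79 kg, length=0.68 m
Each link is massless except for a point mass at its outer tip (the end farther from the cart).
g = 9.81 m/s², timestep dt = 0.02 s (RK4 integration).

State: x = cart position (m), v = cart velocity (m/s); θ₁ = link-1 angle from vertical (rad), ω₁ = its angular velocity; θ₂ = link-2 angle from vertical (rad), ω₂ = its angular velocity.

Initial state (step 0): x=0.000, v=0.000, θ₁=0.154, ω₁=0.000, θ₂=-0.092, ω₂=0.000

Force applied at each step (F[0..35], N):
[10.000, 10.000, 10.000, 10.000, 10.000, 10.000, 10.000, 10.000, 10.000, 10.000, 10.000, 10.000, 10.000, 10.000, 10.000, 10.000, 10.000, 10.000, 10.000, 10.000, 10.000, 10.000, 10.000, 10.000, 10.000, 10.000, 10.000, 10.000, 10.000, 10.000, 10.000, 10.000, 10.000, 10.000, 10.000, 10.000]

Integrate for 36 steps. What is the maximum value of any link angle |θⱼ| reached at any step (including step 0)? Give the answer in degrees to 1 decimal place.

apply F[0]=+10.000 → step 1: x=0.001, v=0.102, θ₁=0.154, ω₁=0.033, θ₂=-0.094, ω₂=-0.206
apply F[1]=+10.000 → step 2: x=0.004, v=0.204, θ₁=0.155, ω₁=0.066, θ₂=-0.100, ω₂=-0.414
apply F[2]=+10.000 → step 3: x=0.009, v=0.307, θ₁=0.157, ω₁=0.103, θ₂=-0.111, ω₂=-0.627
apply F[3]=+10.000 → step 4: x=0.016, v=0.409, θ₁=0.159, ω₁=0.141, θ₂=-0.125, ω₂=-0.846
apply F[4]=+10.000 → step 5: x=0.026, v=0.512, θ₁=0.163, ω₁=0.183, θ₂=-0.145, ω₂=-1.072
apply F[5]=+10.000 → step 6: x=0.037, v=0.616, θ₁=0.167, ω₁=0.226, θ₂=-0.168, ω₂=-1.306
apply F[6]=+10.000 → step 7: x=0.050, v=0.720, θ₁=0.172, ω₁=0.270, θ₂=-0.197, ω₂=-1.547
apply F[7]=+10.000 → step 8: x=0.066, v=0.825, θ₁=0.178, ω₁=0.310, θ₂=-0.230, ω₂=-1.793
apply F[8]=+10.000 → step 9: x=0.083, v=0.930, θ₁=0.184, ω₁=0.343, θ₂=-0.269, ω₂=-2.042
apply F[9]=+10.000 → step 10: x=0.103, v=1.037, θ₁=0.191, ω₁=0.365, θ₂=-0.312, ω₂=-2.292
apply F[10]=+10.000 → step 11: x=0.125, v=1.145, θ₁=0.199, ω₁=0.370, θ₂=-0.360, ω₂=-2.539
apply F[11]=+10.000 → step 12: x=0.149, v=1.253, θ₁=0.206, ω₁=0.353, θ₂=-0.413, ω₂=-2.781
apply F[12]=+10.000 → step 13: x=0.175, v=1.363, θ₁=0.213, ω₁=0.310, θ₂=-0.471, ω₂=-3.017
apply F[13]=+10.000 → step 14: x=0.203, v=1.474, θ₁=0.218, ω₁=0.238, θ₂=-0.534, ω₂=-3.247
apply F[14]=+10.000 → step 15: x=0.234, v=1.586, θ₁=0.222, ω₁=0.133, θ₂=-0.601, ω₂=-3.470
apply F[15]=+10.000 → step 16: x=0.267, v=1.698, θ₁=0.223, ω₁=-0.009, θ₂=-0.673, ω₂=-3.688
apply F[16]=+10.000 → step 17: x=0.302, v=1.812, θ₁=0.221, ω₁=-0.189, θ₂=-0.749, ω₂=-3.902
apply F[17]=+10.000 → step 18: x=0.339, v=1.926, θ₁=0.215, ω₁=-0.411, θ₂=-0.829, ω₂=-4.112
apply F[18]=+10.000 → step 19: x=0.379, v=2.041, θ₁=0.204, ω₁=-0.678, θ₂=-0.913, ω₂=-4.319
apply F[19]=+10.000 → step 20: x=0.421, v=2.157, θ₁=0.188, ω₁=-0.993, θ₂=-1.002, ω₂=-4.521
apply F[20]=+10.000 → step 21: x=0.465, v=2.274, θ₁=0.164, ω₁=-1.359, θ₂=-1.094, ω₂=-4.715
apply F[21]=+10.000 → step 22: x=0.512, v=2.392, θ₁=0.133, ω₁=-1.779, θ₂=-1.190, ω₂=-4.896
apply F[22]=+10.000 → step 23: x=0.561, v=2.512, θ₁=0.093, ω₁=-2.253, θ₂=-1.290, ω₂=-5.055
apply F[23]=+10.000 → step 24: x=0.612, v=2.633, θ₁=0.043, ω₁=-2.778, θ₂=-1.392, ω₂=-5.180
apply F[24]=+10.000 → step 25: x=0.666, v=2.756, θ₁=-0.018, ω₁=-3.348, θ₂=-1.497, ω₂=-5.253
apply F[25]=+10.000 → step 26: x=0.722, v=2.878, θ₁=-0.091, ω₁=-3.951, θ₂=-1.602, ω₂=-5.252
apply F[26]=+10.000 → step 27: x=0.781, v=2.999, θ₁=-0.177, ω₁=-4.571, θ₂=-1.706, ω₂=-5.154
apply F[27]=+10.000 → step 28: x=0.842, v=3.113, θ₁=-0.274, ω₁=-5.186, θ₂=-1.807, ω₂=-4.935
apply F[28]=+10.000 → step 29: x=0.906, v=3.218, θ₁=-0.384, ω₁=-5.777, θ₂=-1.902, ω₂=-4.579
apply F[29]=+10.000 → step 30: x=0.971, v=3.306, θ₁=-0.505, ω₁=-6.327, θ₂=-1.989, ω₂=-4.076
apply F[30]=+10.000 → step 31: x=1.038, v=3.373, θ₁=-0.637, ω₁=-6.836, θ₂=-2.065, ω₂=-3.427
apply F[31]=+10.000 → step 32: x=1.106, v=3.413, θ₁=-0.778, ω₁=-7.317, θ₂=-2.125, ω₂=-2.638
apply F[32]=+10.000 → step 33: x=1.174, v=3.420, θ₁=-0.929, ω₁=-7.804, θ₂=-2.169, ω₂=-1.714
apply F[33]=+10.000 → step 34: x=1.242, v=3.388, θ₁=-1.091, ω₁=-8.354, θ₂=-2.193, ω₂=-0.648
apply F[34]=+10.000 → step 35: x=1.309, v=3.296, θ₁=-1.265, ω₁=-9.053, θ₂=-2.194, ω₂=0.593
apply F[35]=+10.000 → step 36: x=1.373, v=3.105, θ₁=-1.455, ω₁=-10.031, θ₂=-2.168, ω₂=2.069
Max |angle| over trajectory = 2.194 rad = 125.7°.

Answer: 125.7°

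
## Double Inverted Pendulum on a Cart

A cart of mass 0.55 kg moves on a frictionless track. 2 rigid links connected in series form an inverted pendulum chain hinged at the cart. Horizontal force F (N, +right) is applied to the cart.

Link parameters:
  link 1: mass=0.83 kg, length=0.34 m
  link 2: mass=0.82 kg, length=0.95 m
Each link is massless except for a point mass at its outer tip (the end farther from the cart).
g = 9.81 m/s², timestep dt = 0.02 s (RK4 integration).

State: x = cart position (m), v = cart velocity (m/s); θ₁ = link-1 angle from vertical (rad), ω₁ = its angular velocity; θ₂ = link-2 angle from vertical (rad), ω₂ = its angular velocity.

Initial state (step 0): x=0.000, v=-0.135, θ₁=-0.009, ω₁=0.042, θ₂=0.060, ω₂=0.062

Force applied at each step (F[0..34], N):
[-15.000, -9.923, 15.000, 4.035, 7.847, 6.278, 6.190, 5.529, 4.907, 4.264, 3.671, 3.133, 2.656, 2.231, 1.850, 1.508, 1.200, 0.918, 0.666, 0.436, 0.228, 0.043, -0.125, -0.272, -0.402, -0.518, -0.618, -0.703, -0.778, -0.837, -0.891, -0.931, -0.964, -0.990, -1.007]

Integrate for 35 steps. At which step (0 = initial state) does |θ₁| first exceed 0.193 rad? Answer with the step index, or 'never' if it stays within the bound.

apply F[0]=-15.000 → step 1: x=-0.008, v=-0.678, θ₁=0.007, ω₁=1.602, θ₂=0.062, ω₂=0.088
apply F[1]=-9.923 → step 2: x=-0.025, v=-1.051, θ₁=0.050, ω₁=2.697, θ₂=0.063, ω₂=0.100
apply F[2]=+15.000 → step 3: x=-0.041, v=-0.550, θ₁=0.090, ω₁=1.276, θ₂=0.065, ω₂=0.096
apply F[3]=+4.035 → step 4: x=-0.051, v=-0.463, θ₁=0.113, ω₁=1.098, θ₂=0.067, ω₂=0.081
apply F[4]=+7.847 → step 5: x=-0.059, v=-0.256, θ₁=0.130, ω₁=0.600, θ₂=0.069, ω₂=0.057
apply F[5]=+6.278 → step 6: x=-0.062, v=-0.113, θ₁=0.139, ω₁=0.301, θ₂=0.069, ω₂=0.028
apply F[6]=+6.190 → step 7: x=-0.063, v=0.022, θ₁=0.142, ω₁=0.032, θ₂=0.070, ω₂=-0.004
apply F[7]=+5.529 → step 8: x=-0.062, v=0.134, θ₁=0.141, ω₁=-0.169, θ₂=0.069, ω₂=-0.036
apply F[8]=+4.907 → step 9: x=-0.058, v=0.227, θ₁=0.136, ω₁=-0.318, θ₂=0.068, ω₂=-0.066
apply F[9]=+4.264 → step 10: x=-0.053, v=0.302, θ₁=0.129, ω₁=-0.421, θ₂=0.067, ω₂=-0.094
apply F[10]=+3.671 → step 11: x=-0.046, v=0.361, θ₁=0.120, ω₁=-0.488, θ₂=0.065, ω₂=-0.118
apply F[11]=+3.133 → step 12: x=-0.038, v=0.407, θ₁=0.110, ω₁=-0.527, θ₂=0.062, ω₂=-0.140
apply F[12]=+2.656 → step 13: x=-0.030, v=0.442, θ₁=0.099, ω₁=-0.544, θ₂=0.059, ω₂=-0.158
apply F[13]=+2.231 → step 14: x=-0.021, v=0.469, θ₁=0.088, ω₁=-0.547, θ₂=0.056, ω₂=-0.173
apply F[14]=+1.850 → step 15: x=-0.011, v=0.488, θ₁=0.077, ω₁=-0.539, θ₂=0.052, ω₂=-0.184
apply F[15]=+1.508 → step 16: x=-0.001, v=0.500, θ₁=0.067, ω₁=-0.522, θ₂=0.048, ω₂=-0.193
apply F[16]=+1.200 → step 17: x=0.009, v=0.508, θ₁=0.057, ω₁=-0.501, θ₂=0.044, ω₂=-0.199
apply F[17]=+0.918 → step 18: x=0.019, v=0.511, θ₁=0.047, ω₁=-0.475, θ₂=0.040, ω₂=-0.203
apply F[18]=+0.666 → step 19: x=0.029, v=0.511, θ₁=0.038, ω₁=-0.448, θ₂=0.036, ω₂=-0.205
apply F[19]=+0.436 → step 20: x=0.039, v=0.508, θ₁=0.029, ω₁=-0.418, θ₂=0.032, ω₂=-0.205
apply F[20]=+0.228 → step 21: x=0.049, v=0.501, θ₁=0.021, ω₁=-0.388, θ₂=0.028, ω₂=-0.202
apply F[21]=+0.043 → step 22: x=0.059, v=0.493, θ₁=0.014, ω₁=-0.358, θ₂=0.024, ω₂=-0.199
apply F[22]=-0.125 → step 23: x=0.069, v=0.482, θ₁=0.007, ω₁=-0.328, θ₂=0.020, ω₂=-0.194
apply F[23]=-0.272 → step 24: x=0.078, v=0.470, θ₁=0.001, ω₁=-0.299, θ₂=0.016, ω₂=-0.188
apply F[24]=-0.402 → step 25: x=0.088, v=0.457, θ₁=-0.005, ω₁=-0.271, θ₂=0.013, ω₂=-0.181
apply F[25]=-0.518 → step 26: x=0.097, v=0.443, θ₁=-0.010, ω₁=-0.243, θ₂=0.009, ω₂=-0.174
apply F[26]=-0.618 → step 27: x=0.105, v=0.427, θ₁=-0.015, ω₁=-0.218, θ₂=0.006, ω₂=-0.166
apply F[27]=-0.703 → step 28: x=0.114, v=0.412, θ₁=-0.019, ω₁=-0.193, θ₂=0.002, ω₂=-0.157
apply F[28]=-0.778 → step 29: x=0.122, v=0.396, θ₁=-0.023, ω₁=-0.170, θ₂=-0.001, ω₂=-0.148
apply F[29]=-0.837 → step 30: x=0.130, v=0.379, θ₁=-0.026, ω₁=-0.149, θ₂=-0.003, ω₂=-0.139
apply F[30]=-0.891 → step 31: x=0.137, v=0.363, θ₁=-0.028, ω₁=-0.129, θ₂=-0.006, ω₂=-0.130
apply F[31]=-0.931 → step 32: x=0.144, v=0.347, θ₁=-0.031, ω₁=-0.110, θ₂=-0.009, ω₂=-0.121
apply F[32]=-0.964 → step 33: x=0.151, v=0.330, θ₁=-0.033, ω₁=-0.094, θ₂=-0.011, ω₂=-0.112
apply F[33]=-0.990 → step 34: x=0.157, v=0.314, θ₁=-0.035, ω₁=-0.078, θ₂=-0.013, ω₂=-0.103
apply F[34]=-1.007 → step 35: x=0.163, v=0.298, θ₁=-0.036, ω₁=-0.064, θ₂=-0.015, ω₂=-0.094
max |θ₁| = 0.142 ≤ 0.193 over all 36 states.

Answer: never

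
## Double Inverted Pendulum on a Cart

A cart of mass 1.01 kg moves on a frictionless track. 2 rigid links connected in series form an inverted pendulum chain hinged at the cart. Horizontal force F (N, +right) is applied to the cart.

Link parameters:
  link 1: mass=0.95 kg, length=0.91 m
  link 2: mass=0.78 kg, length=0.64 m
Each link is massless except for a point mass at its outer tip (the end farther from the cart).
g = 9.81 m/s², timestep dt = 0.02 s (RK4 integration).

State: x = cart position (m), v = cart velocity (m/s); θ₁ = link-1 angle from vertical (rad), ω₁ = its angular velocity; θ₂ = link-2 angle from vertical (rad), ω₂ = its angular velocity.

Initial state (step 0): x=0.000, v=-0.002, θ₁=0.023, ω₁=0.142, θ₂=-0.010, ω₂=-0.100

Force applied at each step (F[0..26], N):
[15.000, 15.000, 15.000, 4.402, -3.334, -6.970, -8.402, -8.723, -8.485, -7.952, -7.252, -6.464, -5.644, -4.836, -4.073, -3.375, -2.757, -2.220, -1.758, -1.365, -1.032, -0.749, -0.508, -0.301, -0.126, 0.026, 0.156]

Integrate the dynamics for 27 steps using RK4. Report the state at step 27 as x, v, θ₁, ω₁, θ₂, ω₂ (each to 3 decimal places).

apply F[0]=+15.000 → step 1: x=0.003, v=0.287, θ₁=0.023, ω₁=-0.164, θ₂=-0.012, ω₂=-0.120
apply F[1]=+15.000 → step 2: x=0.011, v=0.577, θ₁=0.016, ω₁=-0.472, θ₂=-0.015, ω₂=-0.139
apply F[2]=+15.000 → step 3: x=0.026, v=0.871, θ₁=0.004, ω₁=-0.788, θ₂=-0.018, ω₂=-0.154
apply F[3]=+4.402 → step 4: x=0.044, v=0.959, θ₁=-0.013, ω₁=-0.884, θ₂=-0.021, ω₂=-0.161
apply F[4]=-3.334 → step 5: x=0.063, v=0.900, θ₁=-0.030, ω₁=-0.823, θ₂=-0.024, ω₂=-0.162
apply F[5]=-6.970 → step 6: x=0.080, v=0.774, θ₁=-0.045, ω₁=-0.695, θ₂=-0.027, ω₂=-0.155
apply F[6]=-8.402 → step 7: x=0.094, v=0.625, θ₁=-0.057, ω₁=-0.547, θ₂=-0.030, ω₂=-0.143
apply F[7]=-8.723 → step 8: x=0.105, v=0.474, θ₁=-0.067, ω₁=-0.400, θ₂=-0.033, ω₂=-0.125
apply F[8]=-8.485 → step 9: x=0.113, v=0.330, θ₁=-0.074, ω₁=-0.265, θ₂=-0.035, ω₂=-0.104
apply F[9]=-7.952 → step 10: x=0.118, v=0.199, θ₁=-0.078, ω₁=-0.145, θ₂=-0.037, ω₂=-0.081
apply F[10]=-7.252 → step 11: x=0.121, v=0.083, θ₁=-0.080, ω₁=-0.042, θ₂=-0.039, ω₂=-0.057
apply F[11]=-6.464 → step 12: x=0.121, v=-0.017, θ₁=-0.080, ω₁=0.043, θ₂=-0.039, ω₂=-0.034
apply F[12]=-5.644 → step 13: x=0.120, v=-0.101, θ₁=-0.078, ω₁=0.112, θ₂=-0.040, ω₂=-0.011
apply F[13]=-4.836 → step 14: x=0.117, v=-0.171, θ₁=-0.075, ω₁=0.165, θ₂=-0.040, ω₂=0.010
apply F[14]=-4.073 → step 15: x=0.113, v=-0.227, θ₁=-0.072, ω₁=0.204, θ₂=-0.040, ω₂=0.029
apply F[15]=-3.375 → step 16: x=0.109, v=-0.270, θ₁=-0.067, ω₁=0.231, θ₂=-0.039, ω₂=0.046
apply F[16]=-2.757 → step 17: x=0.103, v=-0.303, θ₁=-0.062, ω₁=0.248, θ₂=-0.038, ω₂=0.060
apply F[17]=-2.220 → step 18: x=0.096, v=-0.327, θ₁=-0.057, ω₁=0.257, θ₂=-0.036, ω₂=0.073
apply F[18]=-1.758 → step 19: x=0.090, v=-0.343, θ₁=-0.052, ω₁=0.260, θ₂=-0.035, ω₂=0.084
apply F[19]=-1.365 → step 20: x=0.083, v=-0.353, θ₁=-0.047, ω₁=0.258, θ₂=-0.033, ω₂=0.093
apply F[20]=-1.032 → step 21: x=0.076, v=-0.359, θ₁=-0.042, ω₁=0.253, θ₂=-0.031, ω₂=0.099
apply F[21]=-0.749 → step 22: x=0.069, v=-0.361, θ₁=-0.037, ω₁=0.244, θ₂=-0.029, ω₂=0.105
apply F[22]=-0.508 → step 23: x=0.061, v=-0.359, θ₁=-0.032, ω₁=0.234, θ₂=-0.027, ω₂=0.108
apply F[23]=-0.301 → step 24: x=0.054, v=-0.355, θ₁=-0.028, ω₁=0.223, θ₂=-0.025, ω₂=0.110
apply F[24]=-0.126 → step 25: x=0.047, v=-0.349, θ₁=-0.023, ω₁=0.210, θ₂=-0.023, ω₂=0.111
apply F[25]=+0.026 → step 26: x=0.040, v=-0.342, θ₁=-0.019, ω₁=0.197, θ₂=-0.020, ω₂=0.111
apply F[26]=+0.156 → step 27: x=0.033, v=-0.333, θ₁=-0.015, ω₁=0.184, θ₂=-0.018, ω₂=0.110

Answer: x=0.033, v=-0.333, θ₁=-0.015, ω₁=0.184, θ₂=-0.018, ω₂=0.110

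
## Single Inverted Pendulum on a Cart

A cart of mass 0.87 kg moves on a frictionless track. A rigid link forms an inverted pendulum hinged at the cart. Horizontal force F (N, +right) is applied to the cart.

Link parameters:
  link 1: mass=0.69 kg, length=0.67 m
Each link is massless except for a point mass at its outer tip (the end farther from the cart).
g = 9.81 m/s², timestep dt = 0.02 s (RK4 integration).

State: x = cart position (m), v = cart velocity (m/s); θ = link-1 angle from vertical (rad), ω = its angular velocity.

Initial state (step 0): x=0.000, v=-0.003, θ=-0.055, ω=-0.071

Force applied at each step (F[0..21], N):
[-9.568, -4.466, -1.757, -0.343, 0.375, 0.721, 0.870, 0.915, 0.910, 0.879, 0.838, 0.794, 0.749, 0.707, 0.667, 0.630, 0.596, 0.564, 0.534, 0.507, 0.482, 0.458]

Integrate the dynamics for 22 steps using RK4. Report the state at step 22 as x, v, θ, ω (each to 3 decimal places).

Answer: x=-0.089, v=-0.077, θ=0.019, ω=0.008

Derivation:
apply F[0]=-9.568 → step 1: x=-0.002, v=-0.214, θ=-0.053, ω=0.227
apply F[1]=-4.466 → step 2: x=-0.007, v=-0.309, θ=-0.048, ω=0.354
apply F[2]=-1.757 → step 3: x=-0.014, v=-0.342, θ=-0.040, ω=0.391
apply F[3]=-0.343 → step 4: x=-0.021, v=-0.344, θ=-0.032, ω=0.384
apply F[4]=+0.375 → step 5: x=-0.028, v=-0.331, θ=-0.025, ω=0.356
apply F[5]=+0.721 → step 6: x=-0.034, v=-0.312, θ=-0.018, ω=0.320
apply F[6]=+0.870 → step 7: x=-0.040, v=-0.289, θ=-0.012, ω=0.282
apply F[7]=+0.915 → step 8: x=-0.046, v=-0.267, θ=-0.007, ω=0.245
apply F[8]=+0.910 → step 9: x=-0.051, v=-0.245, θ=-0.002, ω=0.212
apply F[9]=+0.879 → step 10: x=-0.055, v=-0.225, θ=0.001, ω=0.181
apply F[10]=+0.838 → step 11: x=-0.060, v=-0.206, θ=0.005, ω=0.154
apply F[11]=+0.794 → step 12: x=-0.064, v=-0.189, θ=0.008, ω=0.130
apply F[12]=+0.749 → step 13: x=-0.067, v=-0.173, θ=0.010, ω=0.109
apply F[13]=+0.707 → step 14: x=-0.070, v=-0.158, θ=0.012, ω=0.091
apply F[14]=+0.667 → step 15: x=-0.074, v=-0.145, θ=0.014, ω=0.075
apply F[15]=+0.630 → step 16: x=-0.076, v=-0.133, θ=0.015, ω=0.061
apply F[16]=+0.596 → step 17: x=-0.079, v=-0.121, θ=0.016, ω=0.048
apply F[17]=+0.564 → step 18: x=-0.081, v=-0.111, θ=0.017, ω=0.038
apply F[18]=+0.534 → step 19: x=-0.083, v=-0.101, θ=0.018, ω=0.028
apply F[19]=+0.507 → step 20: x=-0.085, v=-0.093, θ=0.018, ω=0.021
apply F[20]=+0.482 → step 21: x=-0.087, v=-0.084, θ=0.018, ω=0.014
apply F[21]=+0.458 → step 22: x=-0.089, v=-0.077, θ=0.019, ω=0.008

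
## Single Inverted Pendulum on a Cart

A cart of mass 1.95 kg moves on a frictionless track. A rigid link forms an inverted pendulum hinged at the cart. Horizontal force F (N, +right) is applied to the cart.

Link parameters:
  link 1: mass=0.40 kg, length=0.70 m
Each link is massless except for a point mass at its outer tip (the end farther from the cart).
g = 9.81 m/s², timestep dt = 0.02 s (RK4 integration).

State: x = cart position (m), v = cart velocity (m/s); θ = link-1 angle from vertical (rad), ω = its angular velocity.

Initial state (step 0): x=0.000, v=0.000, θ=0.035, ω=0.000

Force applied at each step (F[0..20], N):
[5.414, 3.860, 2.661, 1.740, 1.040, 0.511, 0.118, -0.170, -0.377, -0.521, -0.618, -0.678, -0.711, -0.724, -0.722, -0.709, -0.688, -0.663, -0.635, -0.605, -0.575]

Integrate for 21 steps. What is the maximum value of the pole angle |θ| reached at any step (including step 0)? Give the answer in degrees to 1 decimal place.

Answer: 2.0°

Derivation:
apply F[0]=+5.414 → step 1: x=0.001, v=0.054, θ=0.034, ω=-0.068
apply F[1]=+3.860 → step 2: x=0.002, v=0.092, θ=0.033, ω=-0.113
apply F[2]=+2.661 → step 3: x=0.004, v=0.118, θ=0.030, ω=-0.141
apply F[3]=+1.740 → step 4: x=0.007, v=0.135, θ=0.027, ω=-0.157
apply F[4]=+1.040 → step 5: x=0.009, v=0.145, θ=0.024, ω=-0.164
apply F[5]=+0.511 → step 6: x=0.012, v=0.149, θ=0.021, ω=-0.164
apply F[6]=+0.118 → step 7: x=0.015, v=0.150, θ=0.017, ω=-0.159
apply F[7]=-0.170 → step 8: x=0.018, v=0.147, θ=0.014, ω=-0.151
apply F[8]=-0.377 → step 9: x=0.021, v=0.143, θ=0.011, ω=-0.141
apply F[9]=-0.521 → step 10: x=0.024, v=0.137, θ=0.009, ω=-0.130
apply F[10]=-0.618 → step 11: x=0.027, v=0.130, θ=0.006, ω=-0.119
apply F[11]=-0.678 → step 12: x=0.029, v=0.123, θ=0.004, ω=-0.107
apply F[12]=-0.711 → step 13: x=0.032, v=0.116, θ=0.002, ω=-0.096
apply F[13]=-0.724 → step 14: x=0.034, v=0.108, θ=-0.000, ω=-0.085
apply F[14]=-0.722 → step 15: x=0.036, v=0.101, θ=-0.002, ω=-0.075
apply F[15]=-0.709 → step 16: x=0.038, v=0.094, θ=-0.003, ω=-0.065
apply F[16]=-0.688 → step 17: x=0.040, v=0.087, θ=-0.004, ω=-0.056
apply F[17]=-0.663 → step 18: x=0.041, v=0.080, θ=-0.005, ω=-0.048
apply F[18]=-0.635 → step 19: x=0.043, v=0.074, θ=-0.006, ω=-0.041
apply F[19]=-0.605 → step 20: x=0.044, v=0.068, θ=-0.007, ω=-0.034
apply F[20]=-0.575 → step 21: x=0.046, v=0.062, θ=-0.008, ω=-0.028
Max |angle| over trajectory = 0.035 rad = 2.0°.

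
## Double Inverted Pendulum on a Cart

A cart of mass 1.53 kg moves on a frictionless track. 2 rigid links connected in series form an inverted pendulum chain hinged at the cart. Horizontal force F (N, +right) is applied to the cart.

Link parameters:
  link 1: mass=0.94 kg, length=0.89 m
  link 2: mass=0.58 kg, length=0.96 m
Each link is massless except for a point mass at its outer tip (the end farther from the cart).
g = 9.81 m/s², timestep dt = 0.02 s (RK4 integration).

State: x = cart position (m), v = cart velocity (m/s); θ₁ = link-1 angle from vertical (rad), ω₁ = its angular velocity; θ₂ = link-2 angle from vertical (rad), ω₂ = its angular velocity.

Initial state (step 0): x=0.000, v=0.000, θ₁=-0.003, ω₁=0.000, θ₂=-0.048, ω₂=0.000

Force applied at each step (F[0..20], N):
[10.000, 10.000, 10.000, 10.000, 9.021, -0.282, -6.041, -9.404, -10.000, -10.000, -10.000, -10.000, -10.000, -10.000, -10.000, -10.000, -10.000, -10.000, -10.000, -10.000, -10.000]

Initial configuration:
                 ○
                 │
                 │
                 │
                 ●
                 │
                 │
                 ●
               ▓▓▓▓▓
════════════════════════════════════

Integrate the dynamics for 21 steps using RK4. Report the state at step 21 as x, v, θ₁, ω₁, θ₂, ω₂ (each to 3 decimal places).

apply F[0]=+10.000 → step 1: x=0.001, v=0.131, θ₁=-0.004, ω₁=-0.142, θ₂=-0.048, ω₂=-0.015
apply F[1]=+10.000 → step 2: x=0.005, v=0.263, θ₁=-0.009, ω₁=-0.286, θ₂=-0.049, ω₂=-0.028
apply F[2]=+10.000 → step 3: x=0.012, v=0.396, θ₁=-0.016, ω₁=-0.434, θ₂=-0.049, ω₂=-0.040
apply F[3]=+10.000 → step 4: x=0.021, v=0.531, θ₁=-0.026, ω₁=-0.586, θ₂=-0.050, ω₂=-0.050
apply F[4]=+9.021 → step 5: x=0.033, v=0.655, θ₁=-0.039, ω₁=-0.729, θ₂=-0.051, ω₂=-0.055
apply F[5]=-0.282 → step 6: x=0.046, v=0.660, θ₁=-0.054, ω₁=-0.745, θ₂=-0.052, ω₂=-0.057
apply F[6]=-6.041 → step 7: x=0.059, v=0.592, θ₁=-0.068, ω₁=-0.684, θ₂=-0.053, ω₂=-0.054
apply F[7]=-9.404 → step 8: x=0.069, v=0.484, θ₁=-0.081, ω₁=-0.581, θ₂=-0.054, ω₂=-0.047
apply F[8]=-10.000 → step 9: x=0.078, v=0.370, θ₁=-0.091, ω₁=-0.478, θ₂=-0.055, ω₂=-0.037
apply F[9]=-10.000 → step 10: x=0.084, v=0.259, θ₁=-0.100, ω₁=-0.380, θ₂=-0.056, ω₂=-0.023
apply F[10]=-10.000 → step 11: x=0.088, v=0.149, θ₁=-0.107, ω₁=-0.286, θ₂=-0.056, ω₂=-0.007
apply F[11]=-10.000 → step 12: x=0.090, v=0.041, θ₁=-0.111, ω₁=-0.197, θ₂=-0.056, ω₂=0.012
apply F[12]=-10.000 → step 13: x=0.090, v=-0.067, θ₁=-0.115, ω₁=-0.110, θ₂=-0.056, ω₂=0.031
apply F[13]=-10.000 → step 14: x=0.088, v=-0.174, θ₁=-0.116, ω₁=-0.024, θ₂=-0.055, ω₂=0.052
apply F[14]=-10.000 → step 15: x=0.083, v=-0.281, θ₁=-0.116, ω₁=0.061, θ₂=-0.054, ω₂=0.074
apply F[15]=-10.000 → step 16: x=0.076, v=-0.388, θ₁=-0.113, ω₁=0.147, θ₂=-0.052, ω₂=0.095
apply F[16]=-10.000 → step 17: x=0.067, v=-0.496, θ₁=-0.110, ω₁=0.234, θ₂=-0.050, ω₂=0.116
apply F[17]=-10.000 → step 18: x=0.056, v=-0.605, θ₁=-0.104, ω₁=0.324, θ₂=-0.047, ω₂=0.136
apply F[18]=-10.000 → step 19: x=0.043, v=-0.716, θ₁=-0.097, ω₁=0.418, θ₂=-0.044, ω₂=0.155
apply F[19]=-10.000 → step 20: x=0.028, v=-0.828, θ₁=-0.087, ω₁=0.516, θ₂=-0.041, ω₂=0.172
apply F[20]=-10.000 → step 21: x=0.010, v=-0.942, θ₁=-0.076, ω₁=0.621, θ₂=-0.038, ω₂=0.186

Answer: x=0.010, v=-0.942, θ₁=-0.076, ω₁=0.621, θ₂=-0.038, ω₂=0.186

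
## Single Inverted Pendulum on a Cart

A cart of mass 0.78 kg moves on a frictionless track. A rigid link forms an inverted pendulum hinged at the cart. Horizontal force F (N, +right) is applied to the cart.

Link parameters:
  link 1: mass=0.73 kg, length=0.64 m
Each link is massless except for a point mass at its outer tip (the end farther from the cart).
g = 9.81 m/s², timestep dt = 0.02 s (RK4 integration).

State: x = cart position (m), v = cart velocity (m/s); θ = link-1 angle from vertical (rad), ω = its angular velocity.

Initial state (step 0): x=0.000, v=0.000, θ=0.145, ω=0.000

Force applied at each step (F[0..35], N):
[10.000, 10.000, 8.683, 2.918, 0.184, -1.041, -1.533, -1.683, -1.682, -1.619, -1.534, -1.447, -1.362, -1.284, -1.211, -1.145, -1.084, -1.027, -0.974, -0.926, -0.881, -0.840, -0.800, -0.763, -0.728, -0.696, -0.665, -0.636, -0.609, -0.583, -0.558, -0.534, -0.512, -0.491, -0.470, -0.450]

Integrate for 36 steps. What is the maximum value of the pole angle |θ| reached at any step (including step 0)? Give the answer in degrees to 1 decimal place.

Answer: 8.3°

Derivation:
apply F[0]=+10.000 → step 1: x=0.002, v=0.226, θ=0.142, ω=-0.306
apply F[1]=+10.000 → step 2: x=0.009, v=0.454, θ=0.133, ω=-0.616
apply F[2]=+8.683 → step 3: x=0.020, v=0.652, θ=0.118, ω=-0.884
apply F[3]=+2.918 → step 4: x=0.034, v=0.707, θ=0.100, ω=-0.937
apply F[4]=+0.184 → step 5: x=0.048, v=0.696, θ=0.081, ω=-0.892
apply F[5]=-1.041 → step 6: x=0.061, v=0.657, θ=0.064, ω=-0.809
apply F[6]=-1.533 → step 7: x=0.074, v=0.608, θ=0.049, ω=-0.715
apply F[7]=-1.683 → step 8: x=0.086, v=0.557, θ=0.036, ω=-0.623
apply F[8]=-1.682 → step 9: x=0.096, v=0.509, θ=0.024, ω=-0.538
apply F[9]=-1.619 → step 10: x=0.106, v=0.464, θ=0.014, ω=-0.462
apply F[10]=-1.534 → step 11: x=0.115, v=0.423, θ=0.006, ω=-0.395
apply F[11]=-1.447 → step 12: x=0.123, v=0.385, θ=-0.002, ω=-0.336
apply F[12]=-1.362 → step 13: x=0.130, v=0.351, θ=-0.008, ω=-0.285
apply F[13]=-1.284 → step 14: x=0.137, v=0.320, θ=-0.013, ω=-0.240
apply F[14]=-1.211 → step 15: x=0.143, v=0.292, θ=-0.018, ω=-0.200
apply F[15]=-1.145 → step 16: x=0.149, v=0.266, θ=-0.021, ω=-0.166
apply F[16]=-1.084 → step 17: x=0.154, v=0.243, θ=-0.024, ω=-0.136
apply F[17]=-1.027 → step 18: x=0.158, v=0.221, θ=-0.027, ω=-0.110
apply F[18]=-0.974 → step 19: x=0.163, v=0.201, θ=-0.029, ω=-0.088
apply F[19]=-0.926 → step 20: x=0.166, v=0.183, θ=-0.030, ω=-0.068
apply F[20]=-0.881 → step 21: x=0.170, v=0.166, θ=-0.031, ω=-0.051
apply F[21]=-0.840 → step 22: x=0.173, v=0.151, θ=-0.032, ω=-0.037
apply F[22]=-0.800 → step 23: x=0.176, v=0.136, θ=-0.033, ω=-0.024
apply F[23]=-0.763 → step 24: x=0.179, v=0.123, θ=-0.033, ω=-0.013
apply F[24]=-0.728 → step 25: x=0.181, v=0.110, θ=-0.033, ω=-0.004
apply F[25]=-0.696 → step 26: x=0.183, v=0.098, θ=-0.033, ω=0.004
apply F[26]=-0.665 → step 27: x=0.185, v=0.087, θ=-0.033, ω=0.011
apply F[27]=-0.636 → step 28: x=0.186, v=0.077, θ=-0.033, ω=0.017
apply F[28]=-0.609 → step 29: x=0.188, v=0.068, θ=-0.033, ω=0.022
apply F[29]=-0.583 → step 30: x=0.189, v=0.059, θ=-0.032, ω=0.026
apply F[30]=-0.558 → step 31: x=0.190, v=0.050, θ=-0.032, ω=0.029
apply F[31]=-0.534 → step 32: x=0.191, v=0.042, θ=-0.031, ω=0.032
apply F[32]=-0.512 → step 33: x=0.192, v=0.035, θ=-0.030, ω=0.034
apply F[33]=-0.491 → step 34: x=0.193, v=0.028, θ=-0.030, ω=0.036
apply F[34]=-0.470 → step 35: x=0.193, v=0.021, θ=-0.029, ω=0.038
apply F[35]=-0.450 → step 36: x=0.193, v=0.015, θ=-0.028, ω=0.039
Max |angle| over trajectory = 0.145 rad = 8.3°.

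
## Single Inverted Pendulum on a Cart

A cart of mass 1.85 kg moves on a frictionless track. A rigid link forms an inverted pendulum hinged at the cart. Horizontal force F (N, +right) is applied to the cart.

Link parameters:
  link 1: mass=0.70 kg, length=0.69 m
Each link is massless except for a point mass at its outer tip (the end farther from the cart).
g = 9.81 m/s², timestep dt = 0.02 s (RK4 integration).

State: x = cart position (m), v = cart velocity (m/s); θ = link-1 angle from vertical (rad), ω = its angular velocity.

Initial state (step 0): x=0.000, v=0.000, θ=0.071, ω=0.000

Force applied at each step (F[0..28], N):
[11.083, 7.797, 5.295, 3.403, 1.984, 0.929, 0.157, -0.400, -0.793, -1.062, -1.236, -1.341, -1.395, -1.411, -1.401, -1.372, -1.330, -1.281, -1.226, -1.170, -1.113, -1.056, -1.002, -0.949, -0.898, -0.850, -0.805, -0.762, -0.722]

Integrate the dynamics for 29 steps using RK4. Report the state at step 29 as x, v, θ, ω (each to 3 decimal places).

Answer: x=0.105, v=0.055, θ=-0.018, ω=0.003

Derivation:
apply F[0]=+11.083 → step 1: x=0.001, v=0.114, θ=0.070, ω=-0.145
apply F[1]=+7.797 → step 2: x=0.004, v=0.194, θ=0.066, ω=-0.241
apply F[2]=+5.295 → step 3: x=0.009, v=0.246, θ=0.060, ω=-0.299
apply F[3]=+3.403 → step 4: x=0.014, v=0.279, θ=0.054, ω=-0.329
apply F[4]=+1.984 → step 5: x=0.020, v=0.296, θ=0.047, ω=-0.341
apply F[5]=+0.929 → step 6: x=0.026, v=0.303, θ=0.041, ω=-0.338
apply F[6]=+0.157 → step 7: x=0.032, v=0.302, θ=0.034, ω=-0.326
apply F[7]=-0.400 → step 8: x=0.038, v=0.295, θ=0.028, ω=-0.308
apply F[8]=-0.793 → step 9: x=0.043, v=0.285, θ=0.022, ω=-0.286
apply F[9]=-1.062 → step 10: x=0.049, v=0.272, θ=0.016, ω=-0.262
apply F[10]=-1.236 → step 11: x=0.054, v=0.258, θ=0.011, ω=-0.237
apply F[11]=-1.341 → step 12: x=0.059, v=0.243, θ=0.007, ω=-0.212
apply F[12]=-1.395 → step 13: x=0.064, v=0.227, θ=0.003, ω=-0.189
apply F[13]=-1.411 → step 14: x=0.068, v=0.212, θ=-0.001, ω=-0.166
apply F[14]=-1.401 → step 15: x=0.072, v=0.197, θ=-0.004, ω=-0.145
apply F[15]=-1.372 → step 16: x=0.076, v=0.183, θ=-0.007, ω=-0.126
apply F[16]=-1.330 → step 17: x=0.080, v=0.169, θ=-0.009, ω=-0.108
apply F[17]=-1.281 → step 18: x=0.083, v=0.156, θ=-0.011, ω=-0.092
apply F[18]=-1.226 → step 19: x=0.086, v=0.143, θ=-0.013, ω=-0.077
apply F[19]=-1.170 → step 20: x=0.089, v=0.132, θ=-0.014, ω=-0.064
apply F[20]=-1.113 → step 21: x=0.091, v=0.121, θ=-0.015, ω=-0.053
apply F[21]=-1.056 → step 22: x=0.094, v=0.110, θ=-0.016, ω=-0.042
apply F[22]=-1.002 → step 23: x=0.096, v=0.101, θ=-0.017, ω=-0.033
apply F[23]=-0.949 → step 24: x=0.098, v=0.092, θ=-0.018, ω=-0.025
apply F[24]=-0.898 → step 25: x=0.099, v=0.083, θ=-0.018, ω=-0.018
apply F[25]=-0.850 → step 26: x=0.101, v=0.076, θ=-0.018, ω=-0.012
apply F[26]=-0.805 → step 27: x=0.102, v=0.068, θ=-0.018, ω=-0.006
apply F[27]=-0.762 → step 28: x=0.104, v=0.061, θ=-0.018, ω=-0.001
apply F[28]=-0.722 → step 29: x=0.105, v=0.055, θ=-0.018, ω=0.003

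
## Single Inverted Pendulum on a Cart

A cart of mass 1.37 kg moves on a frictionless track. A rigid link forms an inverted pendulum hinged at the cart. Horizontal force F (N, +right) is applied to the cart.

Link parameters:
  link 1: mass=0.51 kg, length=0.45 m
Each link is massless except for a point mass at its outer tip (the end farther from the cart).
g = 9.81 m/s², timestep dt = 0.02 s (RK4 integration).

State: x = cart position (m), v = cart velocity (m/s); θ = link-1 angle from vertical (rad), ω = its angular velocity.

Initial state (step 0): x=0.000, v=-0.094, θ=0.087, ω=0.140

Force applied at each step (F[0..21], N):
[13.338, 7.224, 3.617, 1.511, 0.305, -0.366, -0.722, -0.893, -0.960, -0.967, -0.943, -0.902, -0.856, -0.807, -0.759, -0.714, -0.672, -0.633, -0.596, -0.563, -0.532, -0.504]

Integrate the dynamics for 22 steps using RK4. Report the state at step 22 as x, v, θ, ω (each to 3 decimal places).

apply F[0]=+13.338 → step 1: x=-0.000, v=0.094, θ=0.086, ω=-0.238
apply F[1]=+7.224 → step 2: x=0.003, v=0.193, θ=0.079, ω=-0.421
apply F[2]=+3.617 → step 3: x=0.007, v=0.240, θ=0.070, ω=-0.494
apply F[3]=+1.511 → step 4: x=0.012, v=0.258, θ=0.060, ω=-0.504
apply F[4]=+0.305 → step 5: x=0.017, v=0.258, θ=0.051, ω=-0.480
apply F[5]=-0.366 → step 6: x=0.022, v=0.249, θ=0.041, ω=-0.441
apply F[6]=-0.722 → step 7: x=0.027, v=0.236, θ=0.033, ω=-0.396
apply F[7]=-0.893 → step 8: x=0.032, v=0.221, θ=0.025, ω=-0.349
apply F[8]=-0.960 → step 9: x=0.036, v=0.206, θ=0.019, ω=-0.305
apply F[9]=-0.967 → step 10: x=0.040, v=0.190, θ=0.013, ω=-0.264
apply F[10]=-0.943 → step 11: x=0.044, v=0.176, θ=0.008, ω=-0.227
apply F[11]=-0.902 → step 12: x=0.047, v=0.162, θ=0.004, ω=-0.194
apply F[12]=-0.856 → step 13: x=0.050, v=0.149, θ=0.001, ω=-0.165
apply F[13]=-0.807 → step 14: x=0.053, v=0.138, θ=-0.002, ω=-0.139
apply F[14]=-0.759 → step 15: x=0.056, v=0.127, θ=-0.005, ω=-0.117
apply F[15]=-0.714 → step 16: x=0.058, v=0.117, θ=-0.007, ω=-0.098
apply F[16]=-0.672 → step 17: x=0.060, v=0.108, θ=-0.009, ω=-0.081
apply F[17]=-0.633 → step 18: x=0.062, v=0.099, θ=-0.010, ω=-0.066
apply F[18]=-0.596 → step 19: x=0.064, v=0.091, θ=-0.012, ω=-0.053
apply F[19]=-0.563 → step 20: x=0.066, v=0.084, θ=-0.013, ω=-0.042
apply F[20]=-0.532 → step 21: x=0.068, v=0.077, θ=-0.013, ω=-0.033
apply F[21]=-0.504 → step 22: x=0.069, v=0.071, θ=-0.014, ω=-0.025

Answer: x=0.069, v=0.071, θ=-0.014, ω=-0.025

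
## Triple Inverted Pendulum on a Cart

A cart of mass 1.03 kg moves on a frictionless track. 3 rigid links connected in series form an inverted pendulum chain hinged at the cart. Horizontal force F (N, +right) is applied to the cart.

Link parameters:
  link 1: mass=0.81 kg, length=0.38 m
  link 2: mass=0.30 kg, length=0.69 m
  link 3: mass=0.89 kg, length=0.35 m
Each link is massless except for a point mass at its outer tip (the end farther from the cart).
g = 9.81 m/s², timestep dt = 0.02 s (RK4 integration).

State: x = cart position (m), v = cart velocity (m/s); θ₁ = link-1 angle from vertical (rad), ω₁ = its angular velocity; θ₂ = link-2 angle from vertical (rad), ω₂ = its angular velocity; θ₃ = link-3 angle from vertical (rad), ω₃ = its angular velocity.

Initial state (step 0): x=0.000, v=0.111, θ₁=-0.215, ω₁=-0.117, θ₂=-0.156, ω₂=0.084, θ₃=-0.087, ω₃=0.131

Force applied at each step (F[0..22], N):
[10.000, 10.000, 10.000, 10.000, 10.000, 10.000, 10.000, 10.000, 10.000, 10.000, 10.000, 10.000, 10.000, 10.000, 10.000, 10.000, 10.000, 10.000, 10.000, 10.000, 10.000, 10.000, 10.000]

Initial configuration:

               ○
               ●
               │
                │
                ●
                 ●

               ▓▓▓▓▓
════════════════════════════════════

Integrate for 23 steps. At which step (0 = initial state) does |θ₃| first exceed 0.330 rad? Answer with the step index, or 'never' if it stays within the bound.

Answer: never

Derivation:
apply F[0]=+10.000 → step 1: x=0.005, v=0.361, θ₁=-0.225, ω₁=-0.904, θ₂=-0.154, ω₂=0.075, θ₃=-0.083, ω₃=0.235
apply F[1]=+10.000 → step 2: x=0.014, v=0.608, θ₁=-0.251, ω₁=-1.695, θ₂=-0.153, ω₂=0.073, θ₃=-0.078, ω₃=0.331
apply F[2]=+10.000 → step 3: x=0.029, v=0.848, θ₁=-0.293, ω₁=-2.480, θ₂=-0.151, ω₂=0.081, θ₃=-0.070, ω₃=0.407
apply F[3]=+10.000 → step 4: x=0.048, v=1.073, θ₁=-0.350, ω₁=-3.233, θ₂=-0.150, ω₂=0.093, θ₃=-0.062, ω₃=0.453
apply F[4]=+10.000 → step 5: x=0.072, v=1.272, θ₁=-0.422, ω₁=-3.919, θ₂=-0.148, ω₂=0.097, θ₃=-0.052, ω₃=0.460
apply F[5]=+10.000 → step 6: x=0.099, v=1.439, θ₁=-0.506, ω₁=-4.509, θ₂=-0.146, ω₂=0.074, θ₃=-0.043, ω₃=0.428
apply F[6]=+10.000 → step 7: x=0.129, v=1.572, θ₁=-0.601, ω₁=-4.993, θ₂=-0.145, ω₂=0.013, θ₃=-0.035, ω₃=0.362
apply F[7]=+10.000 → step 8: x=0.162, v=1.671, θ₁=-0.705, ω₁=-5.384, θ₂=-0.146, ω₂=-0.093, θ₃=-0.029, ω₃=0.273
apply F[8]=+10.000 → step 9: x=0.196, v=1.741, θ₁=-0.816, ω₁=-5.705, θ₂=-0.149, ω₂=-0.246, θ₃=-0.025, ω₃=0.171
apply F[9]=+10.000 → step 10: x=0.231, v=1.784, θ₁=-0.933, ω₁=-5.983, θ₂=-0.156, ω₂=-0.445, θ₃=-0.022, ω₃=0.062
apply F[10]=+10.000 → step 11: x=0.267, v=1.804, θ₁=-1.056, ω₁=-6.238, θ₂=-0.167, ω₂=-0.686, θ₃=-0.022, ω₃=-0.052
apply F[11]=+10.000 → step 12: x=0.303, v=1.801, θ₁=-1.183, ω₁=-6.487, θ₂=-0.184, ω₂=-0.969, θ₃=-0.024, ω₃=-0.168
apply F[12]=+10.000 → step 13: x=0.339, v=1.777, θ₁=-1.315, ω₁=-6.743, θ₂=-0.206, ω₂=-1.293, θ₃=-0.029, ω₃=-0.289
apply F[13]=+10.000 → step 14: x=0.374, v=1.730, θ₁=-1.453, ω₁=-7.015, θ₂=-0.236, ω₂=-1.661, θ₃=-0.036, ω₃=-0.416
apply F[14]=+10.000 → step 15: x=0.408, v=1.661, θ₁=-1.596, ω₁=-7.311, θ₂=-0.273, ω₂=-2.075, θ₃=-0.046, ω₃=-0.552
apply F[15]=+10.000 → step 16: x=0.440, v=1.568, θ₁=-1.745, ω₁=-7.639, θ₂=-0.319, ω₂=-2.540, θ₃=-0.058, ω₃=-0.704
apply F[16]=+10.000 → step 17: x=0.470, v=1.451, θ₁=-1.902, ω₁=-8.003, θ₂=-0.375, ω₂=-3.065, θ₃=-0.074, ω₃=-0.878
apply F[17]=+10.000 → step 18: x=0.498, v=1.313, θ₁=-2.066, ω₁=-8.402, θ₂=-0.442, ω₂=-3.659, θ₃=-0.093, ω₃=-1.083
apply F[18]=+10.000 → step 19: x=0.523, v=1.157, θ₁=-2.238, ω₁=-8.824, θ₂=-0.522, ω₂=-4.333, θ₃=-0.118, ω₃=-1.335
apply F[19]=+10.000 → step 20: x=0.544, v=0.998, θ₁=-2.419, ω₁=-9.234, θ₂=-0.616, ω₂=-5.099, θ₃=-0.147, ω₃=-1.654
apply F[20]=+10.000 → step 21: x=0.563, v=0.861, θ₁=-2.607, ω₁=-9.541, θ₂=-0.726, ω₂=-5.949, θ₃=-0.184, ω₃=-2.077
apply F[21]=+10.000 → step 22: x=0.579, v=0.789, θ₁=-2.798, ω₁=-9.583, θ₂=-0.854, ω₂=-6.827, θ₃=-0.232, ω₃=-2.670
apply F[22]=+10.000 → step 23: x=0.595, v=0.828, θ₁=-2.987, ω₁=-9.163, θ₂=-0.999, ω₂=-7.591, θ₃=-0.293, ω₃=-3.547
max |θ₃| = 0.293 ≤ 0.330 over all 24 states.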